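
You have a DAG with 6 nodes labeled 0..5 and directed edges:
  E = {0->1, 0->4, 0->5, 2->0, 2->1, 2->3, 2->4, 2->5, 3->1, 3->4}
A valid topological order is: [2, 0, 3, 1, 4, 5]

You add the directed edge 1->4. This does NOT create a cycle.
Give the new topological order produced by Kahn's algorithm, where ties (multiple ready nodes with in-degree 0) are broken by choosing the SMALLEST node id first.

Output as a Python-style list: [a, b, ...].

Answer: [2, 0, 3, 1, 4, 5]

Derivation:
Old toposort: [2, 0, 3, 1, 4, 5]
Added edge: 1->4
Position of 1 (3) < position of 4 (4). Old order still valid.
Run Kahn's algorithm (break ties by smallest node id):
  initial in-degrees: [1, 3, 0, 1, 4, 2]
  ready (indeg=0): [2]
  pop 2: indeg[0]->0; indeg[1]->2; indeg[3]->0; indeg[4]->3; indeg[5]->1 | ready=[0, 3] | order so far=[2]
  pop 0: indeg[1]->1; indeg[4]->2; indeg[5]->0 | ready=[3, 5] | order so far=[2, 0]
  pop 3: indeg[1]->0; indeg[4]->1 | ready=[1, 5] | order so far=[2, 0, 3]
  pop 1: indeg[4]->0 | ready=[4, 5] | order so far=[2, 0, 3, 1]
  pop 4: no out-edges | ready=[5] | order so far=[2, 0, 3, 1, 4]
  pop 5: no out-edges | ready=[] | order so far=[2, 0, 3, 1, 4, 5]
  Result: [2, 0, 3, 1, 4, 5]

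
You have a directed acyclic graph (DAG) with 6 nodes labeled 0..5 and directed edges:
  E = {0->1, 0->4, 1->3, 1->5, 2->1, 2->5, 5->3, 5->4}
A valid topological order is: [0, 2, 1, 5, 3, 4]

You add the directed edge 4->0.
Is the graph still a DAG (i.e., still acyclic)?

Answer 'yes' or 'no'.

Given toposort: [0, 2, 1, 5, 3, 4]
Position of 4: index 5; position of 0: index 0
New edge 4->0: backward (u after v in old order)
Backward edge: old toposort is now invalid. Check if this creates a cycle.
Does 0 already reach 4? Reachable from 0: [0, 1, 3, 4, 5]. YES -> cycle!
Still a DAG? no

Answer: no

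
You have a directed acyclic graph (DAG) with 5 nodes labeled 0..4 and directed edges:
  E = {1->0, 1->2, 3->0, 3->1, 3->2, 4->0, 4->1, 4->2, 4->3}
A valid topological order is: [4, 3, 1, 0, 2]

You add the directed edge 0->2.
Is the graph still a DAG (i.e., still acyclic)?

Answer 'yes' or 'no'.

Given toposort: [4, 3, 1, 0, 2]
Position of 0: index 3; position of 2: index 4
New edge 0->2: forward
Forward edge: respects the existing order. Still a DAG, same toposort still valid.
Still a DAG? yes

Answer: yes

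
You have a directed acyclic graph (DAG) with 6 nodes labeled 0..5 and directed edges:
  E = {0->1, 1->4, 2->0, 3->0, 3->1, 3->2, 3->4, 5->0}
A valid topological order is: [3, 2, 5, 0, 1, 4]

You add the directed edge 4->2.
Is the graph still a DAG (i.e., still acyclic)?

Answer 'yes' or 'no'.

Answer: no

Derivation:
Given toposort: [3, 2, 5, 0, 1, 4]
Position of 4: index 5; position of 2: index 1
New edge 4->2: backward (u after v in old order)
Backward edge: old toposort is now invalid. Check if this creates a cycle.
Does 2 already reach 4? Reachable from 2: [0, 1, 2, 4]. YES -> cycle!
Still a DAG? no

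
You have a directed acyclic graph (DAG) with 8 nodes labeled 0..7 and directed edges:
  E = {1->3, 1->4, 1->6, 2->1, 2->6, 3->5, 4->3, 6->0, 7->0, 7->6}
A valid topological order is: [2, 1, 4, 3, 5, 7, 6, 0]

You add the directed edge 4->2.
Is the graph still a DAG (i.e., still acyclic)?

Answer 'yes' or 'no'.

Answer: no

Derivation:
Given toposort: [2, 1, 4, 3, 5, 7, 6, 0]
Position of 4: index 2; position of 2: index 0
New edge 4->2: backward (u after v in old order)
Backward edge: old toposort is now invalid. Check if this creates a cycle.
Does 2 already reach 4? Reachable from 2: [0, 1, 2, 3, 4, 5, 6]. YES -> cycle!
Still a DAG? no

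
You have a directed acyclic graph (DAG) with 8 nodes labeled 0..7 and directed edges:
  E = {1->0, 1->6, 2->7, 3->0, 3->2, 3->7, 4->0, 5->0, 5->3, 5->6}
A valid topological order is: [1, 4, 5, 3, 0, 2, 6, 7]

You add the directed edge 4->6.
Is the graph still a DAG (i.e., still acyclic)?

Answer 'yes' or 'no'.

Answer: yes

Derivation:
Given toposort: [1, 4, 5, 3, 0, 2, 6, 7]
Position of 4: index 1; position of 6: index 6
New edge 4->6: forward
Forward edge: respects the existing order. Still a DAG, same toposort still valid.
Still a DAG? yes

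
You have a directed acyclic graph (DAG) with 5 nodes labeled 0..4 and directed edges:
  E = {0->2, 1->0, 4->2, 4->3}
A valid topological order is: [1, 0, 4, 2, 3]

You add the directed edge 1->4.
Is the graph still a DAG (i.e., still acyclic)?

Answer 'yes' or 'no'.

Given toposort: [1, 0, 4, 2, 3]
Position of 1: index 0; position of 4: index 2
New edge 1->4: forward
Forward edge: respects the existing order. Still a DAG, same toposort still valid.
Still a DAG? yes

Answer: yes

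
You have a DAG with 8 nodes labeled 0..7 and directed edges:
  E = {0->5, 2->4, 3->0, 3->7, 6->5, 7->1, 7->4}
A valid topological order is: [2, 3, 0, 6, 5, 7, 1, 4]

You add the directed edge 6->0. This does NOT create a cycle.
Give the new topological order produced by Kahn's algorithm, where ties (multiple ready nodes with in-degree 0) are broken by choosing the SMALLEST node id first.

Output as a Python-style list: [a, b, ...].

Old toposort: [2, 3, 0, 6, 5, 7, 1, 4]
Added edge: 6->0
Position of 6 (3) > position of 0 (2). Must reorder: 6 must now come before 0.
Run Kahn's algorithm (break ties by smallest node id):
  initial in-degrees: [2, 1, 0, 0, 2, 2, 0, 1]
  ready (indeg=0): [2, 3, 6]
  pop 2: indeg[4]->1 | ready=[3, 6] | order so far=[2]
  pop 3: indeg[0]->1; indeg[7]->0 | ready=[6, 7] | order so far=[2, 3]
  pop 6: indeg[0]->0; indeg[5]->1 | ready=[0, 7] | order so far=[2, 3, 6]
  pop 0: indeg[5]->0 | ready=[5, 7] | order so far=[2, 3, 6, 0]
  pop 5: no out-edges | ready=[7] | order so far=[2, 3, 6, 0, 5]
  pop 7: indeg[1]->0; indeg[4]->0 | ready=[1, 4] | order so far=[2, 3, 6, 0, 5, 7]
  pop 1: no out-edges | ready=[4] | order so far=[2, 3, 6, 0, 5, 7, 1]
  pop 4: no out-edges | ready=[] | order so far=[2, 3, 6, 0, 5, 7, 1, 4]
  Result: [2, 3, 6, 0, 5, 7, 1, 4]

Answer: [2, 3, 6, 0, 5, 7, 1, 4]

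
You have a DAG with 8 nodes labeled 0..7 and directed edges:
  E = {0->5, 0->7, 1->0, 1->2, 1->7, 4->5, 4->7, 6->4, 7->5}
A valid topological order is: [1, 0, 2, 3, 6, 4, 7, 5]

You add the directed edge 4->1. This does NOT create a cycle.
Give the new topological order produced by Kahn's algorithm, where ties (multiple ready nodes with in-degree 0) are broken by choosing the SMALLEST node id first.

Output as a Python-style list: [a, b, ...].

Old toposort: [1, 0, 2, 3, 6, 4, 7, 5]
Added edge: 4->1
Position of 4 (5) > position of 1 (0). Must reorder: 4 must now come before 1.
Run Kahn's algorithm (break ties by smallest node id):
  initial in-degrees: [1, 1, 1, 0, 1, 3, 0, 3]
  ready (indeg=0): [3, 6]
  pop 3: no out-edges | ready=[6] | order so far=[3]
  pop 6: indeg[4]->0 | ready=[4] | order so far=[3, 6]
  pop 4: indeg[1]->0; indeg[5]->2; indeg[7]->2 | ready=[1] | order so far=[3, 6, 4]
  pop 1: indeg[0]->0; indeg[2]->0; indeg[7]->1 | ready=[0, 2] | order so far=[3, 6, 4, 1]
  pop 0: indeg[5]->1; indeg[7]->0 | ready=[2, 7] | order so far=[3, 6, 4, 1, 0]
  pop 2: no out-edges | ready=[7] | order so far=[3, 6, 4, 1, 0, 2]
  pop 7: indeg[5]->0 | ready=[5] | order so far=[3, 6, 4, 1, 0, 2, 7]
  pop 5: no out-edges | ready=[] | order so far=[3, 6, 4, 1, 0, 2, 7, 5]
  Result: [3, 6, 4, 1, 0, 2, 7, 5]

Answer: [3, 6, 4, 1, 0, 2, 7, 5]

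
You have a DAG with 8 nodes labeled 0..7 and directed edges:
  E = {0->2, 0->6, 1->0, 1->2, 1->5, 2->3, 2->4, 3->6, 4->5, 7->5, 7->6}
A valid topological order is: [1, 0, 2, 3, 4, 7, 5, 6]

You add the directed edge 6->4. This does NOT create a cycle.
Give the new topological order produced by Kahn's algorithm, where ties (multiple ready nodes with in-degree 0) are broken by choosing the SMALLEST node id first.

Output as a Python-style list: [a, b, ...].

Old toposort: [1, 0, 2, 3, 4, 7, 5, 6]
Added edge: 6->4
Position of 6 (7) > position of 4 (4). Must reorder: 6 must now come before 4.
Run Kahn's algorithm (break ties by smallest node id):
  initial in-degrees: [1, 0, 2, 1, 2, 3, 3, 0]
  ready (indeg=0): [1, 7]
  pop 1: indeg[0]->0; indeg[2]->1; indeg[5]->2 | ready=[0, 7] | order so far=[1]
  pop 0: indeg[2]->0; indeg[6]->2 | ready=[2, 7] | order so far=[1, 0]
  pop 2: indeg[3]->0; indeg[4]->1 | ready=[3, 7] | order so far=[1, 0, 2]
  pop 3: indeg[6]->1 | ready=[7] | order so far=[1, 0, 2, 3]
  pop 7: indeg[5]->1; indeg[6]->0 | ready=[6] | order so far=[1, 0, 2, 3, 7]
  pop 6: indeg[4]->0 | ready=[4] | order so far=[1, 0, 2, 3, 7, 6]
  pop 4: indeg[5]->0 | ready=[5] | order so far=[1, 0, 2, 3, 7, 6, 4]
  pop 5: no out-edges | ready=[] | order so far=[1, 0, 2, 3, 7, 6, 4, 5]
  Result: [1, 0, 2, 3, 7, 6, 4, 5]

Answer: [1, 0, 2, 3, 7, 6, 4, 5]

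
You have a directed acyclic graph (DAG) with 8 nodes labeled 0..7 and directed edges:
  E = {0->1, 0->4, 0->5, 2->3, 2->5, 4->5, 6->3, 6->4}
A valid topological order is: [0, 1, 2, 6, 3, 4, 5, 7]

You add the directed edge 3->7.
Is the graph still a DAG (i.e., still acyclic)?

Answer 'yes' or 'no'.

Given toposort: [0, 1, 2, 6, 3, 4, 5, 7]
Position of 3: index 4; position of 7: index 7
New edge 3->7: forward
Forward edge: respects the existing order. Still a DAG, same toposort still valid.
Still a DAG? yes

Answer: yes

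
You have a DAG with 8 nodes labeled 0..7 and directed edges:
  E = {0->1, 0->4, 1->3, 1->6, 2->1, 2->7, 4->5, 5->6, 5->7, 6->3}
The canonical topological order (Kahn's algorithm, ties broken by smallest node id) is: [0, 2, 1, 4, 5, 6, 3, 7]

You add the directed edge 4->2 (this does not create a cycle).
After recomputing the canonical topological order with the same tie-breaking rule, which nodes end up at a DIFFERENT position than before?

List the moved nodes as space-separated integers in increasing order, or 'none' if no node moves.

Old toposort: [0, 2, 1, 4, 5, 6, 3, 7]
Added edge 4->2
Recompute Kahn (smallest-id tiebreak):
  initial in-degrees: [0, 2, 1, 2, 1, 1, 2, 2]
  ready (indeg=0): [0]
  pop 0: indeg[1]->1; indeg[4]->0 | ready=[4] | order so far=[0]
  pop 4: indeg[2]->0; indeg[5]->0 | ready=[2, 5] | order so far=[0, 4]
  pop 2: indeg[1]->0; indeg[7]->1 | ready=[1, 5] | order so far=[0, 4, 2]
  pop 1: indeg[3]->1; indeg[6]->1 | ready=[5] | order so far=[0, 4, 2, 1]
  pop 5: indeg[6]->0; indeg[7]->0 | ready=[6, 7] | order so far=[0, 4, 2, 1, 5]
  pop 6: indeg[3]->0 | ready=[3, 7] | order so far=[0, 4, 2, 1, 5, 6]
  pop 3: no out-edges | ready=[7] | order so far=[0, 4, 2, 1, 5, 6, 3]
  pop 7: no out-edges | ready=[] | order so far=[0, 4, 2, 1, 5, 6, 3, 7]
New canonical toposort: [0, 4, 2, 1, 5, 6, 3, 7]
Compare positions:
  Node 0: index 0 -> 0 (same)
  Node 1: index 2 -> 3 (moved)
  Node 2: index 1 -> 2 (moved)
  Node 3: index 6 -> 6 (same)
  Node 4: index 3 -> 1 (moved)
  Node 5: index 4 -> 4 (same)
  Node 6: index 5 -> 5 (same)
  Node 7: index 7 -> 7 (same)
Nodes that changed position: 1 2 4

Answer: 1 2 4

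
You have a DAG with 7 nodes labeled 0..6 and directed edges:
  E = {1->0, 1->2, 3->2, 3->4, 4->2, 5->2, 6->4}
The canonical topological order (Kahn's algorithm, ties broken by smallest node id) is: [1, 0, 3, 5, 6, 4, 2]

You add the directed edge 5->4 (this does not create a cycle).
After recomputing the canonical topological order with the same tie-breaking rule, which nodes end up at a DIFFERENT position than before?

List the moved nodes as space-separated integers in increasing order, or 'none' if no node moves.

Old toposort: [1, 0, 3, 5, 6, 4, 2]
Added edge 5->4
Recompute Kahn (smallest-id tiebreak):
  initial in-degrees: [1, 0, 4, 0, 3, 0, 0]
  ready (indeg=0): [1, 3, 5, 6]
  pop 1: indeg[0]->0; indeg[2]->3 | ready=[0, 3, 5, 6] | order so far=[1]
  pop 0: no out-edges | ready=[3, 5, 6] | order so far=[1, 0]
  pop 3: indeg[2]->2; indeg[4]->2 | ready=[5, 6] | order so far=[1, 0, 3]
  pop 5: indeg[2]->1; indeg[4]->1 | ready=[6] | order so far=[1, 0, 3, 5]
  pop 6: indeg[4]->0 | ready=[4] | order so far=[1, 0, 3, 5, 6]
  pop 4: indeg[2]->0 | ready=[2] | order so far=[1, 0, 3, 5, 6, 4]
  pop 2: no out-edges | ready=[] | order so far=[1, 0, 3, 5, 6, 4, 2]
New canonical toposort: [1, 0, 3, 5, 6, 4, 2]
Compare positions:
  Node 0: index 1 -> 1 (same)
  Node 1: index 0 -> 0 (same)
  Node 2: index 6 -> 6 (same)
  Node 3: index 2 -> 2 (same)
  Node 4: index 5 -> 5 (same)
  Node 5: index 3 -> 3 (same)
  Node 6: index 4 -> 4 (same)
Nodes that changed position: none

Answer: none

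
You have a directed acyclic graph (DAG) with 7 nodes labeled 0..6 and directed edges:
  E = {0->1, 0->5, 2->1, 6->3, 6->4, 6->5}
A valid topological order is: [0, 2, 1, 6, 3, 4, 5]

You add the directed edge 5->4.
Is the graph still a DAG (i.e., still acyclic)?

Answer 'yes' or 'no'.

Given toposort: [0, 2, 1, 6, 3, 4, 5]
Position of 5: index 6; position of 4: index 5
New edge 5->4: backward (u after v in old order)
Backward edge: old toposort is now invalid. Check if this creates a cycle.
Does 4 already reach 5? Reachable from 4: [4]. NO -> still a DAG (reorder needed).
Still a DAG? yes

Answer: yes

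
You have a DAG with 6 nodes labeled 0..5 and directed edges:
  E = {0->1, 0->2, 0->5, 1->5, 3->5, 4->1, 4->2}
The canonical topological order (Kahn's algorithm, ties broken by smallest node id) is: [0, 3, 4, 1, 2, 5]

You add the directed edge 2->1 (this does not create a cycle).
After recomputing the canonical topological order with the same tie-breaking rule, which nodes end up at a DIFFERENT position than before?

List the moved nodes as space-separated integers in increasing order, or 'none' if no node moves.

Old toposort: [0, 3, 4, 1, 2, 5]
Added edge 2->1
Recompute Kahn (smallest-id tiebreak):
  initial in-degrees: [0, 3, 2, 0, 0, 3]
  ready (indeg=0): [0, 3, 4]
  pop 0: indeg[1]->2; indeg[2]->1; indeg[5]->2 | ready=[3, 4] | order so far=[0]
  pop 3: indeg[5]->1 | ready=[4] | order so far=[0, 3]
  pop 4: indeg[1]->1; indeg[2]->0 | ready=[2] | order so far=[0, 3, 4]
  pop 2: indeg[1]->0 | ready=[1] | order so far=[0, 3, 4, 2]
  pop 1: indeg[5]->0 | ready=[5] | order so far=[0, 3, 4, 2, 1]
  pop 5: no out-edges | ready=[] | order so far=[0, 3, 4, 2, 1, 5]
New canonical toposort: [0, 3, 4, 2, 1, 5]
Compare positions:
  Node 0: index 0 -> 0 (same)
  Node 1: index 3 -> 4 (moved)
  Node 2: index 4 -> 3 (moved)
  Node 3: index 1 -> 1 (same)
  Node 4: index 2 -> 2 (same)
  Node 5: index 5 -> 5 (same)
Nodes that changed position: 1 2

Answer: 1 2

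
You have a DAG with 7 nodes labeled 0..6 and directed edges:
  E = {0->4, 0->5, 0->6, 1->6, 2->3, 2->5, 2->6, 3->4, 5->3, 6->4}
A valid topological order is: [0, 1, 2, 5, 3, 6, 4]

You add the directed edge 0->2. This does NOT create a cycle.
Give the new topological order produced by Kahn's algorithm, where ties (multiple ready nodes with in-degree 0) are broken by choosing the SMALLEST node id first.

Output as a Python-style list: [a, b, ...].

Old toposort: [0, 1, 2, 5, 3, 6, 4]
Added edge: 0->2
Position of 0 (0) < position of 2 (2). Old order still valid.
Run Kahn's algorithm (break ties by smallest node id):
  initial in-degrees: [0, 0, 1, 2, 3, 2, 3]
  ready (indeg=0): [0, 1]
  pop 0: indeg[2]->0; indeg[4]->2; indeg[5]->1; indeg[6]->2 | ready=[1, 2] | order so far=[0]
  pop 1: indeg[6]->1 | ready=[2] | order so far=[0, 1]
  pop 2: indeg[3]->1; indeg[5]->0; indeg[6]->0 | ready=[5, 6] | order so far=[0, 1, 2]
  pop 5: indeg[3]->0 | ready=[3, 6] | order so far=[0, 1, 2, 5]
  pop 3: indeg[4]->1 | ready=[6] | order so far=[0, 1, 2, 5, 3]
  pop 6: indeg[4]->0 | ready=[4] | order so far=[0, 1, 2, 5, 3, 6]
  pop 4: no out-edges | ready=[] | order so far=[0, 1, 2, 5, 3, 6, 4]
  Result: [0, 1, 2, 5, 3, 6, 4]

Answer: [0, 1, 2, 5, 3, 6, 4]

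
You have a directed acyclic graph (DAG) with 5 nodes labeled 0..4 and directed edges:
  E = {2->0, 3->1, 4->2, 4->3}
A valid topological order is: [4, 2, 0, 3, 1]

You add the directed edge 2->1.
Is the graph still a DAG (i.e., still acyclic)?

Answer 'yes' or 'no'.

Answer: yes

Derivation:
Given toposort: [4, 2, 0, 3, 1]
Position of 2: index 1; position of 1: index 4
New edge 2->1: forward
Forward edge: respects the existing order. Still a DAG, same toposort still valid.
Still a DAG? yes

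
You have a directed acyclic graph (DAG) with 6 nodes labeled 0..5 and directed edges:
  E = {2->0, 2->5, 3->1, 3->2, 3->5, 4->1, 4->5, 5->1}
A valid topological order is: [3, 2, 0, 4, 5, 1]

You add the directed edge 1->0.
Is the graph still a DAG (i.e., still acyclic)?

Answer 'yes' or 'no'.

Given toposort: [3, 2, 0, 4, 5, 1]
Position of 1: index 5; position of 0: index 2
New edge 1->0: backward (u after v in old order)
Backward edge: old toposort is now invalid. Check if this creates a cycle.
Does 0 already reach 1? Reachable from 0: [0]. NO -> still a DAG (reorder needed).
Still a DAG? yes

Answer: yes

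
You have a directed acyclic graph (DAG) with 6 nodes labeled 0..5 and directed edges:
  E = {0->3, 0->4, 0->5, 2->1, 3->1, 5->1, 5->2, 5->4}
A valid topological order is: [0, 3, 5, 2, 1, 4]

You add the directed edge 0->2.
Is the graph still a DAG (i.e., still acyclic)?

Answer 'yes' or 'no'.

Answer: yes

Derivation:
Given toposort: [0, 3, 5, 2, 1, 4]
Position of 0: index 0; position of 2: index 3
New edge 0->2: forward
Forward edge: respects the existing order. Still a DAG, same toposort still valid.
Still a DAG? yes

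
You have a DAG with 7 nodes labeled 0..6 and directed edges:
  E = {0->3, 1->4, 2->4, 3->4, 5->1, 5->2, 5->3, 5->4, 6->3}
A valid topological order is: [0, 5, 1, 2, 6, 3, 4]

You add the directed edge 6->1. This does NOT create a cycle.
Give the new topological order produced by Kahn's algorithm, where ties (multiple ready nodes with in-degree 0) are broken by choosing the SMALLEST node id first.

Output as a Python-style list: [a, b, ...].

Answer: [0, 5, 2, 6, 1, 3, 4]

Derivation:
Old toposort: [0, 5, 1, 2, 6, 3, 4]
Added edge: 6->1
Position of 6 (4) > position of 1 (2). Must reorder: 6 must now come before 1.
Run Kahn's algorithm (break ties by smallest node id):
  initial in-degrees: [0, 2, 1, 3, 4, 0, 0]
  ready (indeg=0): [0, 5, 6]
  pop 0: indeg[3]->2 | ready=[5, 6] | order so far=[0]
  pop 5: indeg[1]->1; indeg[2]->0; indeg[3]->1; indeg[4]->3 | ready=[2, 6] | order so far=[0, 5]
  pop 2: indeg[4]->2 | ready=[6] | order so far=[0, 5, 2]
  pop 6: indeg[1]->0; indeg[3]->0 | ready=[1, 3] | order so far=[0, 5, 2, 6]
  pop 1: indeg[4]->1 | ready=[3] | order so far=[0, 5, 2, 6, 1]
  pop 3: indeg[4]->0 | ready=[4] | order so far=[0, 5, 2, 6, 1, 3]
  pop 4: no out-edges | ready=[] | order so far=[0, 5, 2, 6, 1, 3, 4]
  Result: [0, 5, 2, 6, 1, 3, 4]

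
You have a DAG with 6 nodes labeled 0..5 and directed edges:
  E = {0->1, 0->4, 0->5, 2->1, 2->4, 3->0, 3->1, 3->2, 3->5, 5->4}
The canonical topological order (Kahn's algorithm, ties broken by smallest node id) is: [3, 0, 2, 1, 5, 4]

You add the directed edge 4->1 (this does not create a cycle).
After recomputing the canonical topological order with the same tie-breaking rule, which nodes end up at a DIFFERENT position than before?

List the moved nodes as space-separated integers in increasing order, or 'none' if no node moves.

Old toposort: [3, 0, 2, 1, 5, 4]
Added edge 4->1
Recompute Kahn (smallest-id tiebreak):
  initial in-degrees: [1, 4, 1, 0, 3, 2]
  ready (indeg=0): [3]
  pop 3: indeg[0]->0; indeg[1]->3; indeg[2]->0; indeg[5]->1 | ready=[0, 2] | order so far=[3]
  pop 0: indeg[1]->2; indeg[4]->2; indeg[5]->0 | ready=[2, 5] | order so far=[3, 0]
  pop 2: indeg[1]->1; indeg[4]->1 | ready=[5] | order so far=[3, 0, 2]
  pop 5: indeg[4]->0 | ready=[4] | order so far=[3, 0, 2, 5]
  pop 4: indeg[1]->0 | ready=[1] | order so far=[3, 0, 2, 5, 4]
  pop 1: no out-edges | ready=[] | order so far=[3, 0, 2, 5, 4, 1]
New canonical toposort: [3, 0, 2, 5, 4, 1]
Compare positions:
  Node 0: index 1 -> 1 (same)
  Node 1: index 3 -> 5 (moved)
  Node 2: index 2 -> 2 (same)
  Node 3: index 0 -> 0 (same)
  Node 4: index 5 -> 4 (moved)
  Node 5: index 4 -> 3 (moved)
Nodes that changed position: 1 4 5

Answer: 1 4 5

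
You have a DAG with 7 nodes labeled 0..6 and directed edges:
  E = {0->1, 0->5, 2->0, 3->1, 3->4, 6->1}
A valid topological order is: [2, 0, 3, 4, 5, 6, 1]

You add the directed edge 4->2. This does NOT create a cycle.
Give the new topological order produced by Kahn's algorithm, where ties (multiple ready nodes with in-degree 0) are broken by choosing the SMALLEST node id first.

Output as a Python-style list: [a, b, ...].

Answer: [3, 4, 2, 0, 5, 6, 1]

Derivation:
Old toposort: [2, 0, 3, 4, 5, 6, 1]
Added edge: 4->2
Position of 4 (3) > position of 2 (0). Must reorder: 4 must now come before 2.
Run Kahn's algorithm (break ties by smallest node id):
  initial in-degrees: [1, 3, 1, 0, 1, 1, 0]
  ready (indeg=0): [3, 6]
  pop 3: indeg[1]->2; indeg[4]->0 | ready=[4, 6] | order so far=[3]
  pop 4: indeg[2]->0 | ready=[2, 6] | order so far=[3, 4]
  pop 2: indeg[0]->0 | ready=[0, 6] | order so far=[3, 4, 2]
  pop 0: indeg[1]->1; indeg[5]->0 | ready=[5, 6] | order so far=[3, 4, 2, 0]
  pop 5: no out-edges | ready=[6] | order so far=[3, 4, 2, 0, 5]
  pop 6: indeg[1]->0 | ready=[1] | order so far=[3, 4, 2, 0, 5, 6]
  pop 1: no out-edges | ready=[] | order so far=[3, 4, 2, 0, 5, 6, 1]
  Result: [3, 4, 2, 0, 5, 6, 1]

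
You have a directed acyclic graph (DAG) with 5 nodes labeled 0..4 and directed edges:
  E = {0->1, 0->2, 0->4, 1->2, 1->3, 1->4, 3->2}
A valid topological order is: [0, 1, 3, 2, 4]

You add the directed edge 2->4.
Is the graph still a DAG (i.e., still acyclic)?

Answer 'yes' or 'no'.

Given toposort: [0, 1, 3, 2, 4]
Position of 2: index 3; position of 4: index 4
New edge 2->4: forward
Forward edge: respects the existing order. Still a DAG, same toposort still valid.
Still a DAG? yes

Answer: yes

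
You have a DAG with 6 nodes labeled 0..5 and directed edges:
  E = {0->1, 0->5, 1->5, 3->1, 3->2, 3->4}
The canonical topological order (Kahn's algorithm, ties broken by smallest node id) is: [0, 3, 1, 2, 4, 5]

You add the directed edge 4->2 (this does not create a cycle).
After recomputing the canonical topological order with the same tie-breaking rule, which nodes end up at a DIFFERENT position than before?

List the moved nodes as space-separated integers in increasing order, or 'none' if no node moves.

Old toposort: [0, 3, 1, 2, 4, 5]
Added edge 4->2
Recompute Kahn (smallest-id tiebreak):
  initial in-degrees: [0, 2, 2, 0, 1, 2]
  ready (indeg=0): [0, 3]
  pop 0: indeg[1]->1; indeg[5]->1 | ready=[3] | order so far=[0]
  pop 3: indeg[1]->0; indeg[2]->1; indeg[4]->0 | ready=[1, 4] | order so far=[0, 3]
  pop 1: indeg[5]->0 | ready=[4, 5] | order so far=[0, 3, 1]
  pop 4: indeg[2]->0 | ready=[2, 5] | order so far=[0, 3, 1, 4]
  pop 2: no out-edges | ready=[5] | order so far=[0, 3, 1, 4, 2]
  pop 5: no out-edges | ready=[] | order so far=[0, 3, 1, 4, 2, 5]
New canonical toposort: [0, 3, 1, 4, 2, 5]
Compare positions:
  Node 0: index 0 -> 0 (same)
  Node 1: index 2 -> 2 (same)
  Node 2: index 3 -> 4 (moved)
  Node 3: index 1 -> 1 (same)
  Node 4: index 4 -> 3 (moved)
  Node 5: index 5 -> 5 (same)
Nodes that changed position: 2 4

Answer: 2 4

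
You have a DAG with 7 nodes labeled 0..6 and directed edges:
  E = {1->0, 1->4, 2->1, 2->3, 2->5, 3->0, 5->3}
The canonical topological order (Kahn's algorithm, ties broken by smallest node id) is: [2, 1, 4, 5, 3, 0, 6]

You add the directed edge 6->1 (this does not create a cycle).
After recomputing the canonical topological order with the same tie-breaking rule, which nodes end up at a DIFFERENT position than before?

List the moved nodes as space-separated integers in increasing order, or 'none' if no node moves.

Old toposort: [2, 1, 4, 5, 3, 0, 6]
Added edge 6->1
Recompute Kahn (smallest-id tiebreak):
  initial in-degrees: [2, 2, 0, 2, 1, 1, 0]
  ready (indeg=0): [2, 6]
  pop 2: indeg[1]->1; indeg[3]->1; indeg[5]->0 | ready=[5, 6] | order so far=[2]
  pop 5: indeg[3]->0 | ready=[3, 6] | order so far=[2, 5]
  pop 3: indeg[0]->1 | ready=[6] | order so far=[2, 5, 3]
  pop 6: indeg[1]->0 | ready=[1] | order so far=[2, 5, 3, 6]
  pop 1: indeg[0]->0; indeg[4]->0 | ready=[0, 4] | order so far=[2, 5, 3, 6, 1]
  pop 0: no out-edges | ready=[4] | order so far=[2, 5, 3, 6, 1, 0]
  pop 4: no out-edges | ready=[] | order so far=[2, 5, 3, 6, 1, 0, 4]
New canonical toposort: [2, 5, 3, 6, 1, 0, 4]
Compare positions:
  Node 0: index 5 -> 5 (same)
  Node 1: index 1 -> 4 (moved)
  Node 2: index 0 -> 0 (same)
  Node 3: index 4 -> 2 (moved)
  Node 4: index 2 -> 6 (moved)
  Node 5: index 3 -> 1 (moved)
  Node 6: index 6 -> 3 (moved)
Nodes that changed position: 1 3 4 5 6

Answer: 1 3 4 5 6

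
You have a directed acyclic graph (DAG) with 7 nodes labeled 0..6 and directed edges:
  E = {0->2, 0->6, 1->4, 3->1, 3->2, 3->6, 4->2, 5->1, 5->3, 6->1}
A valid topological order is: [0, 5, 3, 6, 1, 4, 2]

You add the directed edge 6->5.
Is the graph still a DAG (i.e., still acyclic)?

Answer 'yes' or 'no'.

Given toposort: [0, 5, 3, 6, 1, 4, 2]
Position of 6: index 3; position of 5: index 1
New edge 6->5: backward (u after v in old order)
Backward edge: old toposort is now invalid. Check if this creates a cycle.
Does 5 already reach 6? Reachable from 5: [1, 2, 3, 4, 5, 6]. YES -> cycle!
Still a DAG? no

Answer: no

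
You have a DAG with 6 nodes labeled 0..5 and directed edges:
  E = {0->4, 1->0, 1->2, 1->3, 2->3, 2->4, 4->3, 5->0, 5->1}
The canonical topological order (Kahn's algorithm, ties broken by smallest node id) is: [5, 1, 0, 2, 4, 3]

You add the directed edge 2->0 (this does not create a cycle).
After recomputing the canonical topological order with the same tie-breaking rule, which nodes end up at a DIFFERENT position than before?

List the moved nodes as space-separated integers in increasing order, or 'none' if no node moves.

Answer: 0 2

Derivation:
Old toposort: [5, 1, 0, 2, 4, 3]
Added edge 2->0
Recompute Kahn (smallest-id tiebreak):
  initial in-degrees: [3, 1, 1, 3, 2, 0]
  ready (indeg=0): [5]
  pop 5: indeg[0]->2; indeg[1]->0 | ready=[1] | order so far=[5]
  pop 1: indeg[0]->1; indeg[2]->0; indeg[3]->2 | ready=[2] | order so far=[5, 1]
  pop 2: indeg[0]->0; indeg[3]->1; indeg[4]->1 | ready=[0] | order so far=[5, 1, 2]
  pop 0: indeg[4]->0 | ready=[4] | order so far=[5, 1, 2, 0]
  pop 4: indeg[3]->0 | ready=[3] | order so far=[5, 1, 2, 0, 4]
  pop 3: no out-edges | ready=[] | order so far=[5, 1, 2, 0, 4, 3]
New canonical toposort: [5, 1, 2, 0, 4, 3]
Compare positions:
  Node 0: index 2 -> 3 (moved)
  Node 1: index 1 -> 1 (same)
  Node 2: index 3 -> 2 (moved)
  Node 3: index 5 -> 5 (same)
  Node 4: index 4 -> 4 (same)
  Node 5: index 0 -> 0 (same)
Nodes that changed position: 0 2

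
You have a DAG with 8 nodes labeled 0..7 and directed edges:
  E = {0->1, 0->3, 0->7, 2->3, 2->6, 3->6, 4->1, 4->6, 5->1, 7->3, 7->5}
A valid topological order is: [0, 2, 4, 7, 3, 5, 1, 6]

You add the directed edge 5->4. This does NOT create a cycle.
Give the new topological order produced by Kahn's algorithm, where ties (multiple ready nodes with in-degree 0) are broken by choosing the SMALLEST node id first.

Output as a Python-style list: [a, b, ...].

Old toposort: [0, 2, 4, 7, 3, 5, 1, 6]
Added edge: 5->4
Position of 5 (5) > position of 4 (2). Must reorder: 5 must now come before 4.
Run Kahn's algorithm (break ties by smallest node id):
  initial in-degrees: [0, 3, 0, 3, 1, 1, 3, 1]
  ready (indeg=0): [0, 2]
  pop 0: indeg[1]->2; indeg[3]->2; indeg[7]->0 | ready=[2, 7] | order so far=[0]
  pop 2: indeg[3]->1; indeg[6]->2 | ready=[7] | order so far=[0, 2]
  pop 7: indeg[3]->0; indeg[5]->0 | ready=[3, 5] | order so far=[0, 2, 7]
  pop 3: indeg[6]->1 | ready=[5] | order so far=[0, 2, 7, 3]
  pop 5: indeg[1]->1; indeg[4]->0 | ready=[4] | order so far=[0, 2, 7, 3, 5]
  pop 4: indeg[1]->0; indeg[6]->0 | ready=[1, 6] | order so far=[0, 2, 7, 3, 5, 4]
  pop 1: no out-edges | ready=[6] | order so far=[0, 2, 7, 3, 5, 4, 1]
  pop 6: no out-edges | ready=[] | order so far=[0, 2, 7, 3, 5, 4, 1, 6]
  Result: [0, 2, 7, 3, 5, 4, 1, 6]

Answer: [0, 2, 7, 3, 5, 4, 1, 6]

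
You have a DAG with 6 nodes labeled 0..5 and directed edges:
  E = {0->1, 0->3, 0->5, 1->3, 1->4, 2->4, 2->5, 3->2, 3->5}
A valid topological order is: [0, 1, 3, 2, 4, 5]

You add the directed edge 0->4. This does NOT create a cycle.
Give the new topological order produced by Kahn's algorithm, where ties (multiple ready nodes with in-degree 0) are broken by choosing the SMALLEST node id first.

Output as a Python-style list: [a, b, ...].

Old toposort: [0, 1, 3, 2, 4, 5]
Added edge: 0->4
Position of 0 (0) < position of 4 (4). Old order still valid.
Run Kahn's algorithm (break ties by smallest node id):
  initial in-degrees: [0, 1, 1, 2, 3, 3]
  ready (indeg=0): [0]
  pop 0: indeg[1]->0; indeg[3]->1; indeg[4]->2; indeg[5]->2 | ready=[1] | order so far=[0]
  pop 1: indeg[3]->0; indeg[4]->1 | ready=[3] | order so far=[0, 1]
  pop 3: indeg[2]->0; indeg[5]->1 | ready=[2] | order so far=[0, 1, 3]
  pop 2: indeg[4]->0; indeg[5]->0 | ready=[4, 5] | order so far=[0, 1, 3, 2]
  pop 4: no out-edges | ready=[5] | order so far=[0, 1, 3, 2, 4]
  pop 5: no out-edges | ready=[] | order so far=[0, 1, 3, 2, 4, 5]
  Result: [0, 1, 3, 2, 4, 5]

Answer: [0, 1, 3, 2, 4, 5]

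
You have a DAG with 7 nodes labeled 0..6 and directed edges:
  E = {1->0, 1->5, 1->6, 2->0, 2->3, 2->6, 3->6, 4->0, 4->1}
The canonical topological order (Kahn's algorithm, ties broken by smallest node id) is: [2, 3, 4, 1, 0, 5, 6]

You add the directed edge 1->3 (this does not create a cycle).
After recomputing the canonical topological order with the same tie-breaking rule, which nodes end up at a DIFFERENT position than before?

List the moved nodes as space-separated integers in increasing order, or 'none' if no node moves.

Old toposort: [2, 3, 4, 1, 0, 5, 6]
Added edge 1->3
Recompute Kahn (smallest-id tiebreak):
  initial in-degrees: [3, 1, 0, 2, 0, 1, 3]
  ready (indeg=0): [2, 4]
  pop 2: indeg[0]->2; indeg[3]->1; indeg[6]->2 | ready=[4] | order so far=[2]
  pop 4: indeg[0]->1; indeg[1]->0 | ready=[1] | order so far=[2, 4]
  pop 1: indeg[0]->0; indeg[3]->0; indeg[5]->0; indeg[6]->1 | ready=[0, 3, 5] | order so far=[2, 4, 1]
  pop 0: no out-edges | ready=[3, 5] | order so far=[2, 4, 1, 0]
  pop 3: indeg[6]->0 | ready=[5, 6] | order so far=[2, 4, 1, 0, 3]
  pop 5: no out-edges | ready=[6] | order so far=[2, 4, 1, 0, 3, 5]
  pop 6: no out-edges | ready=[] | order so far=[2, 4, 1, 0, 3, 5, 6]
New canonical toposort: [2, 4, 1, 0, 3, 5, 6]
Compare positions:
  Node 0: index 4 -> 3 (moved)
  Node 1: index 3 -> 2 (moved)
  Node 2: index 0 -> 0 (same)
  Node 3: index 1 -> 4 (moved)
  Node 4: index 2 -> 1 (moved)
  Node 5: index 5 -> 5 (same)
  Node 6: index 6 -> 6 (same)
Nodes that changed position: 0 1 3 4

Answer: 0 1 3 4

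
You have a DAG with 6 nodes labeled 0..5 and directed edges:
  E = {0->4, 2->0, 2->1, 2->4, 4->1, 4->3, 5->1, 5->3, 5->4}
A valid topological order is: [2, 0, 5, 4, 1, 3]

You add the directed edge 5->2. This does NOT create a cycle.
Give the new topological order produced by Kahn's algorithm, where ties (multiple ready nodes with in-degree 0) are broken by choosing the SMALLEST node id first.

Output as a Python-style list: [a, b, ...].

Old toposort: [2, 0, 5, 4, 1, 3]
Added edge: 5->2
Position of 5 (2) > position of 2 (0). Must reorder: 5 must now come before 2.
Run Kahn's algorithm (break ties by smallest node id):
  initial in-degrees: [1, 3, 1, 2, 3, 0]
  ready (indeg=0): [5]
  pop 5: indeg[1]->2; indeg[2]->0; indeg[3]->1; indeg[4]->2 | ready=[2] | order so far=[5]
  pop 2: indeg[0]->0; indeg[1]->1; indeg[4]->1 | ready=[0] | order so far=[5, 2]
  pop 0: indeg[4]->0 | ready=[4] | order so far=[5, 2, 0]
  pop 4: indeg[1]->0; indeg[3]->0 | ready=[1, 3] | order so far=[5, 2, 0, 4]
  pop 1: no out-edges | ready=[3] | order so far=[5, 2, 0, 4, 1]
  pop 3: no out-edges | ready=[] | order so far=[5, 2, 0, 4, 1, 3]
  Result: [5, 2, 0, 4, 1, 3]

Answer: [5, 2, 0, 4, 1, 3]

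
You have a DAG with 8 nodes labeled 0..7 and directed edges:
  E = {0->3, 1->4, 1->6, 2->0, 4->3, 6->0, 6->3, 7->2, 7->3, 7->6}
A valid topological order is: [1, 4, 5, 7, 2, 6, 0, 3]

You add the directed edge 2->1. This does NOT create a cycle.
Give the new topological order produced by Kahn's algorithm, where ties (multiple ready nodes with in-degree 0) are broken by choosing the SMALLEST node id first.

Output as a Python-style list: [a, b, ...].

Old toposort: [1, 4, 5, 7, 2, 6, 0, 3]
Added edge: 2->1
Position of 2 (4) > position of 1 (0). Must reorder: 2 must now come before 1.
Run Kahn's algorithm (break ties by smallest node id):
  initial in-degrees: [2, 1, 1, 4, 1, 0, 2, 0]
  ready (indeg=0): [5, 7]
  pop 5: no out-edges | ready=[7] | order so far=[5]
  pop 7: indeg[2]->0; indeg[3]->3; indeg[6]->1 | ready=[2] | order so far=[5, 7]
  pop 2: indeg[0]->1; indeg[1]->0 | ready=[1] | order so far=[5, 7, 2]
  pop 1: indeg[4]->0; indeg[6]->0 | ready=[4, 6] | order so far=[5, 7, 2, 1]
  pop 4: indeg[3]->2 | ready=[6] | order so far=[5, 7, 2, 1, 4]
  pop 6: indeg[0]->0; indeg[3]->1 | ready=[0] | order so far=[5, 7, 2, 1, 4, 6]
  pop 0: indeg[3]->0 | ready=[3] | order so far=[5, 7, 2, 1, 4, 6, 0]
  pop 3: no out-edges | ready=[] | order so far=[5, 7, 2, 1, 4, 6, 0, 3]
  Result: [5, 7, 2, 1, 4, 6, 0, 3]

Answer: [5, 7, 2, 1, 4, 6, 0, 3]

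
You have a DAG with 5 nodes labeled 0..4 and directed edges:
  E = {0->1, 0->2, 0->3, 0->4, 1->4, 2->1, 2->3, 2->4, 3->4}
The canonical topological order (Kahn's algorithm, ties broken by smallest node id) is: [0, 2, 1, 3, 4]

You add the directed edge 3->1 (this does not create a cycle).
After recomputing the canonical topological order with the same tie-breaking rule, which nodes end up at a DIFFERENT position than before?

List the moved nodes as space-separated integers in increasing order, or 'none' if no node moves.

Answer: 1 3

Derivation:
Old toposort: [0, 2, 1, 3, 4]
Added edge 3->1
Recompute Kahn (smallest-id tiebreak):
  initial in-degrees: [0, 3, 1, 2, 4]
  ready (indeg=0): [0]
  pop 0: indeg[1]->2; indeg[2]->0; indeg[3]->1; indeg[4]->3 | ready=[2] | order so far=[0]
  pop 2: indeg[1]->1; indeg[3]->0; indeg[4]->2 | ready=[3] | order so far=[0, 2]
  pop 3: indeg[1]->0; indeg[4]->1 | ready=[1] | order so far=[0, 2, 3]
  pop 1: indeg[4]->0 | ready=[4] | order so far=[0, 2, 3, 1]
  pop 4: no out-edges | ready=[] | order so far=[0, 2, 3, 1, 4]
New canonical toposort: [0, 2, 3, 1, 4]
Compare positions:
  Node 0: index 0 -> 0 (same)
  Node 1: index 2 -> 3 (moved)
  Node 2: index 1 -> 1 (same)
  Node 3: index 3 -> 2 (moved)
  Node 4: index 4 -> 4 (same)
Nodes that changed position: 1 3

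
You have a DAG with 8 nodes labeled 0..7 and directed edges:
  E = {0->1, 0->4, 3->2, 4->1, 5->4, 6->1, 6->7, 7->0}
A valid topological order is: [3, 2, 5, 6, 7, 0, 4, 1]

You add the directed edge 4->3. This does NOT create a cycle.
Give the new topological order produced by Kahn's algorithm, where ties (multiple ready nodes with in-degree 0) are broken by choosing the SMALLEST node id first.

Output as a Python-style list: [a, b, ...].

Old toposort: [3, 2, 5, 6, 7, 0, 4, 1]
Added edge: 4->3
Position of 4 (6) > position of 3 (0). Must reorder: 4 must now come before 3.
Run Kahn's algorithm (break ties by smallest node id):
  initial in-degrees: [1, 3, 1, 1, 2, 0, 0, 1]
  ready (indeg=0): [5, 6]
  pop 5: indeg[4]->1 | ready=[6] | order so far=[5]
  pop 6: indeg[1]->2; indeg[7]->0 | ready=[7] | order so far=[5, 6]
  pop 7: indeg[0]->0 | ready=[0] | order so far=[5, 6, 7]
  pop 0: indeg[1]->1; indeg[4]->0 | ready=[4] | order so far=[5, 6, 7, 0]
  pop 4: indeg[1]->0; indeg[3]->0 | ready=[1, 3] | order so far=[5, 6, 7, 0, 4]
  pop 1: no out-edges | ready=[3] | order so far=[5, 6, 7, 0, 4, 1]
  pop 3: indeg[2]->0 | ready=[2] | order so far=[5, 6, 7, 0, 4, 1, 3]
  pop 2: no out-edges | ready=[] | order so far=[5, 6, 7, 0, 4, 1, 3, 2]
  Result: [5, 6, 7, 0, 4, 1, 3, 2]

Answer: [5, 6, 7, 0, 4, 1, 3, 2]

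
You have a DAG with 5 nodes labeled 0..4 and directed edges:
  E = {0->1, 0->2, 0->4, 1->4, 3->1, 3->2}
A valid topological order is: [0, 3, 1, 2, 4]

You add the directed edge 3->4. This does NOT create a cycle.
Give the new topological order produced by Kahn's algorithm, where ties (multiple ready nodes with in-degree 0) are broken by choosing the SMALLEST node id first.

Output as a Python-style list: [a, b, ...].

Old toposort: [0, 3, 1, 2, 4]
Added edge: 3->4
Position of 3 (1) < position of 4 (4). Old order still valid.
Run Kahn's algorithm (break ties by smallest node id):
  initial in-degrees: [0, 2, 2, 0, 3]
  ready (indeg=0): [0, 3]
  pop 0: indeg[1]->1; indeg[2]->1; indeg[4]->2 | ready=[3] | order so far=[0]
  pop 3: indeg[1]->0; indeg[2]->0; indeg[4]->1 | ready=[1, 2] | order so far=[0, 3]
  pop 1: indeg[4]->0 | ready=[2, 4] | order so far=[0, 3, 1]
  pop 2: no out-edges | ready=[4] | order so far=[0, 3, 1, 2]
  pop 4: no out-edges | ready=[] | order so far=[0, 3, 1, 2, 4]
  Result: [0, 3, 1, 2, 4]

Answer: [0, 3, 1, 2, 4]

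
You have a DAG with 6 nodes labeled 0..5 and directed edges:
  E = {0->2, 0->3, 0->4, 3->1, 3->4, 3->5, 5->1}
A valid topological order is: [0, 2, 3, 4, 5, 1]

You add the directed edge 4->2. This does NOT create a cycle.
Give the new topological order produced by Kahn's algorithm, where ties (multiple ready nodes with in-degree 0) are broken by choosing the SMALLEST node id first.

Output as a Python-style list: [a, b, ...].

Answer: [0, 3, 4, 2, 5, 1]

Derivation:
Old toposort: [0, 2, 3, 4, 5, 1]
Added edge: 4->2
Position of 4 (3) > position of 2 (1). Must reorder: 4 must now come before 2.
Run Kahn's algorithm (break ties by smallest node id):
  initial in-degrees: [0, 2, 2, 1, 2, 1]
  ready (indeg=0): [0]
  pop 0: indeg[2]->1; indeg[3]->0; indeg[4]->1 | ready=[3] | order so far=[0]
  pop 3: indeg[1]->1; indeg[4]->0; indeg[5]->0 | ready=[4, 5] | order so far=[0, 3]
  pop 4: indeg[2]->0 | ready=[2, 5] | order so far=[0, 3, 4]
  pop 2: no out-edges | ready=[5] | order so far=[0, 3, 4, 2]
  pop 5: indeg[1]->0 | ready=[1] | order so far=[0, 3, 4, 2, 5]
  pop 1: no out-edges | ready=[] | order so far=[0, 3, 4, 2, 5, 1]
  Result: [0, 3, 4, 2, 5, 1]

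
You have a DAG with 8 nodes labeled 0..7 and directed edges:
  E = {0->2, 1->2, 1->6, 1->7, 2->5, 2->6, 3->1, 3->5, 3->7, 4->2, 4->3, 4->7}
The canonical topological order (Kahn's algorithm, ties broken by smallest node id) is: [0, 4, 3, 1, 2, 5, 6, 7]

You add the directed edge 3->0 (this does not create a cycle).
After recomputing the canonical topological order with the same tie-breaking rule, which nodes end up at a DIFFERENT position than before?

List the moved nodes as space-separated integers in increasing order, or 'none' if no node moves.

Old toposort: [0, 4, 3, 1, 2, 5, 6, 7]
Added edge 3->0
Recompute Kahn (smallest-id tiebreak):
  initial in-degrees: [1, 1, 3, 1, 0, 2, 2, 3]
  ready (indeg=0): [4]
  pop 4: indeg[2]->2; indeg[3]->0; indeg[7]->2 | ready=[3] | order so far=[4]
  pop 3: indeg[0]->0; indeg[1]->0; indeg[5]->1; indeg[7]->1 | ready=[0, 1] | order so far=[4, 3]
  pop 0: indeg[2]->1 | ready=[1] | order so far=[4, 3, 0]
  pop 1: indeg[2]->0; indeg[6]->1; indeg[7]->0 | ready=[2, 7] | order so far=[4, 3, 0, 1]
  pop 2: indeg[5]->0; indeg[6]->0 | ready=[5, 6, 7] | order so far=[4, 3, 0, 1, 2]
  pop 5: no out-edges | ready=[6, 7] | order so far=[4, 3, 0, 1, 2, 5]
  pop 6: no out-edges | ready=[7] | order so far=[4, 3, 0, 1, 2, 5, 6]
  pop 7: no out-edges | ready=[] | order so far=[4, 3, 0, 1, 2, 5, 6, 7]
New canonical toposort: [4, 3, 0, 1, 2, 5, 6, 7]
Compare positions:
  Node 0: index 0 -> 2 (moved)
  Node 1: index 3 -> 3 (same)
  Node 2: index 4 -> 4 (same)
  Node 3: index 2 -> 1 (moved)
  Node 4: index 1 -> 0 (moved)
  Node 5: index 5 -> 5 (same)
  Node 6: index 6 -> 6 (same)
  Node 7: index 7 -> 7 (same)
Nodes that changed position: 0 3 4

Answer: 0 3 4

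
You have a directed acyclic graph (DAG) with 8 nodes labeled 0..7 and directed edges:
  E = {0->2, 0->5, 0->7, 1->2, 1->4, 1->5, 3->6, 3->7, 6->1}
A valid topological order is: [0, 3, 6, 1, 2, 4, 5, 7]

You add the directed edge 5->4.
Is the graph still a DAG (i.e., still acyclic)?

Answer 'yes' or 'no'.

Given toposort: [0, 3, 6, 1, 2, 4, 5, 7]
Position of 5: index 6; position of 4: index 5
New edge 5->4: backward (u after v in old order)
Backward edge: old toposort is now invalid. Check if this creates a cycle.
Does 4 already reach 5? Reachable from 4: [4]. NO -> still a DAG (reorder needed).
Still a DAG? yes

Answer: yes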